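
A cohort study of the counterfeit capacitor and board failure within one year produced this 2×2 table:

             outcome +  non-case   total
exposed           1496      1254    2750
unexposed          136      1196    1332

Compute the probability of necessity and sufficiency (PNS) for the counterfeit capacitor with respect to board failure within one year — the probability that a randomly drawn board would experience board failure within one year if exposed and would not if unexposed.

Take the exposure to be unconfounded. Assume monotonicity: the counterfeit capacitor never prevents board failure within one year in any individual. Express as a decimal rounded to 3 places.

p₁ = P(outcome | exposed) = 1496/2750 = 0.544
p₀ = P(outcome | unexposed) = 136/1332 = 0.1021
Under exogeneity and monotonicity, PNS = p₁ − p₀.
PNS = 0.544 − 0.1021 = 0.4419

PNS ≈ 0.442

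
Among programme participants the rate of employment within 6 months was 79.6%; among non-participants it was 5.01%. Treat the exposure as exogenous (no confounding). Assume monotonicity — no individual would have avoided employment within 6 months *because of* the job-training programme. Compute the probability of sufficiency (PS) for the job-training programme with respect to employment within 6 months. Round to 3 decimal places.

p₁ = 0.796, p₀ = 0.0501.
Under exogeneity and monotonicity, PS = (p₁ − p₀) / (1 − p₀).
PS = (0.796 − 0.0501) / (1 − 0.0501) = 0.7459 / 0.9499 ≈ 0.7852

PS ≈ 0.785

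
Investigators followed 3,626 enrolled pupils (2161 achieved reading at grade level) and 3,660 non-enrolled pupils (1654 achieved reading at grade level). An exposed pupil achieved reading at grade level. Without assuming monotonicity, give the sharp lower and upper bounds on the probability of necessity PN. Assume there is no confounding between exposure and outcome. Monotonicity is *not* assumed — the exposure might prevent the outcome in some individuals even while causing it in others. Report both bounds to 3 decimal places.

0.242 ≤ PN ≤ 0.920

p₁ = P(outcome | exposed) = 2161/3626 = 0.59597
p₀ = P(outcome | unexposed) = 1654/3660 = 0.45191
Under exogeneity alone the bounds on PN are max{0,(p₁−p₀)/p₁} ≤ PN ≤ min{1,(1−p₀)/p₁}.
  lower = (p₁ − p₀)/p₁ = 0.14406 / 0.59597 ≈ 0.2417
  upper = min{1, (1 − p₀)/p₁} = 0.54809 / 0.59597 ≈ 0.9197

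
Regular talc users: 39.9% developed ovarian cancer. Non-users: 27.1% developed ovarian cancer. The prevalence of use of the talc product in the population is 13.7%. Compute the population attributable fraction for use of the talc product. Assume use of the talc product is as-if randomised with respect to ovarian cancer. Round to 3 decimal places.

p₁ = 0.399, p₀ = 0.271.
Overall risk P(Y=1) = π·p₁ + (1−π)·p₀ = 0.137×0.399 + 0.863×0.271 = 0.28854.
Under exogeneity, PAF = [P(Y=1) − p₀] / P(Y=1).
PAF = (0.28854 − 0.271) / 0.28854 ≈ 0.0608

PAF ≈ 0.061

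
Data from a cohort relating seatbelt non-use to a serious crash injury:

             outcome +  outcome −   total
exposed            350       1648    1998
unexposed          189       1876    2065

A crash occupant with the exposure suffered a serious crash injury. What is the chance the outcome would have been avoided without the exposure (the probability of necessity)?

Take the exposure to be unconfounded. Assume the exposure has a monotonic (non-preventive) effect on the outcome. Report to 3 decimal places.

PN ≈ 0.478

p₁ = P(outcome | exposed) = 350/1998 = 0.17518
p₀ = P(outcome | unexposed) = 189/2065 = 0.091525
Under exogeneity and monotonicity, PN = (p₁ − p₀)/p₁.
PN = (0.17518 − 0.091525) / 0.17518 ≈ 0.4775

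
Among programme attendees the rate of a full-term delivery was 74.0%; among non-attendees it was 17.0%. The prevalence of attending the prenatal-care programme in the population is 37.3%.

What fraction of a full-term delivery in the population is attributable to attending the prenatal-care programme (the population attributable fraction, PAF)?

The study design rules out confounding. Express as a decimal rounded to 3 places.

p₁ = 0.74, p₀ = 0.17.
Overall risk P(Y=1) = π·p₁ + (1−π)·p₀ = 0.373×0.74 + 0.627×0.17 = 0.38261.
Under exogeneity, PAF = [P(Y=1) − p₀] / P(Y=1).
PAF = (0.38261 − 0.17) / 0.38261 ≈ 0.5557

PAF ≈ 0.556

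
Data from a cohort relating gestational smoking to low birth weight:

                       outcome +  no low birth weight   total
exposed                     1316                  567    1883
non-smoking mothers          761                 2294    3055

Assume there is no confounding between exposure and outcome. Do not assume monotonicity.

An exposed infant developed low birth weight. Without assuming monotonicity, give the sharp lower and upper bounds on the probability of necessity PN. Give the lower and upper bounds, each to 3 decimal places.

0.644 ≤ PN ≤ 1.000

p₁ = P(outcome | exposed) = 1316/1883 = 0.69888
p₀ = P(outcome | unexposed) = 761/3055 = 0.2491
Under exogeneity alone the bounds on PN are max{0,(p₁−p₀)/p₁} ≤ PN ≤ min{1,(1−p₀)/p₁}.
  lower = (p₁ − p₀)/p₁ = 0.44978 / 0.69888 ≈ 0.6436
  upper = min{1, (1 − p₀)/p₁} = 0.7509 / 0.69888 ≈ 1.0744 → capped at 1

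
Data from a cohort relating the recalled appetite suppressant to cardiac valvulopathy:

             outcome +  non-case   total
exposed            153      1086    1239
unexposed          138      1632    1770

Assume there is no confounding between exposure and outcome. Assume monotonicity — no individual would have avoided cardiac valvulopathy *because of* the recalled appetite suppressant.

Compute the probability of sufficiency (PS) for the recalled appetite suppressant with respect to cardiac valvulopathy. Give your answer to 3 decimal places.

PS ≈ 0.049

p₁ = P(outcome | exposed) = 153/1239 = 0.12349
p₀ = P(outcome | unexposed) = 138/1770 = 0.077966
Under exogeneity and monotonicity, PS = (p₁ − p₀)/(1 − p₀).
PS = (0.12349 − 0.077966) / 0.92203 ≈ 0.0494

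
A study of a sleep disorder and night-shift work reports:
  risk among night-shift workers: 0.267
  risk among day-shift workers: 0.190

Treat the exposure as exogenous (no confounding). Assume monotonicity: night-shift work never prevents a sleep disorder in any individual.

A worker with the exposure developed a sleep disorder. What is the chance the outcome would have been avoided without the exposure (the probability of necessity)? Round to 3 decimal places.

PN ≈ 0.288

Let p₁ = 0.267, p₀ = 0.19.
Under exogeneity and monotonicity, PN = (p₁ − p₀) / p₁.
PN = (0.267 − 0.19) / 0.267 = 0.077 / 0.267 ≈ 0.2884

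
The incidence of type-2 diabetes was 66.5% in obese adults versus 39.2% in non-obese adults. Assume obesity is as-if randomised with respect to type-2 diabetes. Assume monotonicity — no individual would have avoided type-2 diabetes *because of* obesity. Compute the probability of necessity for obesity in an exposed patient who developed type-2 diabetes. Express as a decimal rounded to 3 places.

p₁ = 0.665, p₀ = 0.392.
Under exogeneity and monotonicity, PN = (p₁ − p₀) / p₁.
PN = (0.665 − 0.392) / 0.665 = 0.273 / 0.665 ≈ 0.4105

PN ≈ 0.411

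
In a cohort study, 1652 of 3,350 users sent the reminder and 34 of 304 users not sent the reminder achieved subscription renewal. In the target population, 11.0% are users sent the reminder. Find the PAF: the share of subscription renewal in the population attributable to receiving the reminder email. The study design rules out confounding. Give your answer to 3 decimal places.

PAF ≈ 0.273

p₁ = P(outcome | exposed) = 1652/3350 = 0.49313
p₀ = P(outcome | unexposed) = 34/304 = 0.11184
Overall risk P(Y=1) = π·p₁ + (1−π)·p₀ = 0.11×0.49313 + 0.89×0.11184 = 0.15378.
Under exogeneity, PAF = [P(Y=1) − p₀] / P(Y=1).
PAF = (0.15378 − 0.11184) / 0.15378 ≈ 0.2727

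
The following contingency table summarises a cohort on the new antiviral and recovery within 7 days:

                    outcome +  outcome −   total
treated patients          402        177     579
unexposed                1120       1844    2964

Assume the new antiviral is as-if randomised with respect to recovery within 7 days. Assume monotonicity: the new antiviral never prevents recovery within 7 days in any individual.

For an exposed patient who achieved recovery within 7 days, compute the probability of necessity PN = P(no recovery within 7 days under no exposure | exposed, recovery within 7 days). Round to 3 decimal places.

p₁ = P(outcome | exposed) = 402/579 = 0.6943
p₀ = P(outcome | unexposed) = 1120/2964 = 0.37787
Under exogeneity and monotonicity, PN = (p₁ − p₀) / p₁.
PN = (0.6943 − 0.37787) / 0.6943 = 0.31643 / 0.6943 ≈ 0.4558

PN ≈ 0.456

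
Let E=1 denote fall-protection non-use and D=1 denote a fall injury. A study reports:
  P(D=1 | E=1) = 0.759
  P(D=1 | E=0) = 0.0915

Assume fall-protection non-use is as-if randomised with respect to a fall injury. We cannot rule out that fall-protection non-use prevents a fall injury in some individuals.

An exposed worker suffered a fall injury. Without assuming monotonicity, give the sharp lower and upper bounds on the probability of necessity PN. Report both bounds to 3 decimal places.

Let p₁ = 0.759, p₀ = 0.0915.
Under exogeneity alone the bounds on PN are max{0,(p₁−p₀)/p₁} ≤ PN ≤ min{1,(1−p₀)/p₁}.
  lower = (p₁ − p₀)/p₁ = 0.6675 / 0.759 ≈ 0.8794
  upper = min{1, (1 − p₀)/p₁} = 0.9085 / 0.759 ≈ 1.1970 → capped at 1

0.879 ≤ PN ≤ 1.000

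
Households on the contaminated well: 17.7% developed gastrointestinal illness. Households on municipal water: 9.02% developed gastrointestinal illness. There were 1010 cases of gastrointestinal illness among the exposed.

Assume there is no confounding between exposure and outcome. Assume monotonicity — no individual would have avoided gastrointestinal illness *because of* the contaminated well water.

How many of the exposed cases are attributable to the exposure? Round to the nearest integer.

p₁ = 0.177, p₀ = 0.0902.
PN = (p₁ − p₀)/p₁ = (0.177 − 0.0902) / 0.177 ≈ 0.49040.
Attributable cases ≈ PN × (exposed cases) = 0.49040 × 1010 ≈ 495.30.

about 495 cases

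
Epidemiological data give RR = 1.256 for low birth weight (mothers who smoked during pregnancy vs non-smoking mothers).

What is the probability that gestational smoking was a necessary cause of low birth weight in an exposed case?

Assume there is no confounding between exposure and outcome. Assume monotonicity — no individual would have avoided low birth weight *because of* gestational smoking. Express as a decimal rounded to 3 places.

PN ≈ 0.204

Under exogeneity and monotonicity, PN = (RR − 1) / RR = 1 − 1/RR.
PN = (1.256 − 1) / 1.256 = 0.256 / 1.256 ≈ 0.2038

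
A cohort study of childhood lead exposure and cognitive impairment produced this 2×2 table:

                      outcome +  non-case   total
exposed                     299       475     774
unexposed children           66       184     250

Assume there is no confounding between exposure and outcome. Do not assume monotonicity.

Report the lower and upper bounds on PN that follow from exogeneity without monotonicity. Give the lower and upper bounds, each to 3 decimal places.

0.317 ≤ PN ≤ 1.000

p₁ = P(outcome | exposed) = 299/774 = 0.3863
p₀ = P(outcome | unexposed) = 66/250 = 0.264
Under exogeneity alone the bounds on PN are max{0,(p₁−p₀)/p₁} ≤ PN ≤ min{1,(1−p₀)/p₁}.
  lower = (p₁ − p₀)/p₁ = 0.1223 / 0.3863 ≈ 0.3166
  upper = min{1, (1 − p₀)/p₁} = 0.736 / 0.3863 ≈ 1.9052 → capped at 1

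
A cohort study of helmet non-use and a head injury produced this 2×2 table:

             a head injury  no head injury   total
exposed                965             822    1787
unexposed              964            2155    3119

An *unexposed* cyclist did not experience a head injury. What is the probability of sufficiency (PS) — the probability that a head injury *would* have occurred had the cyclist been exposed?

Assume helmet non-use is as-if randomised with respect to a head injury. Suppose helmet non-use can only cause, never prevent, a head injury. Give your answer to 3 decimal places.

p₁ = P(outcome | exposed) = 965/1787 = 0.54001
p₀ = P(outcome | unexposed) = 964/3119 = 0.30907
Under exogeneity and monotonicity, PS = (p₁ − p₀) / (1 − p₀).
PS = (0.54001 − 0.30907) / (1 − 0.30907) = 0.23094 / 0.69093 ≈ 0.3342

PS ≈ 0.334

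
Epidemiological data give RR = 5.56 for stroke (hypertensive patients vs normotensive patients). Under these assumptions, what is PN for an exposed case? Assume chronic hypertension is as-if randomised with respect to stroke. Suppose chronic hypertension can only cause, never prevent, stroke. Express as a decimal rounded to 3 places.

Under exogeneity and monotonicity, PN = (RR − 1) / RR = 1 − 1/RR.
PN = (5.56 − 1) / 5.56 = 4.56 / 5.56 ≈ 0.8201

PN ≈ 0.820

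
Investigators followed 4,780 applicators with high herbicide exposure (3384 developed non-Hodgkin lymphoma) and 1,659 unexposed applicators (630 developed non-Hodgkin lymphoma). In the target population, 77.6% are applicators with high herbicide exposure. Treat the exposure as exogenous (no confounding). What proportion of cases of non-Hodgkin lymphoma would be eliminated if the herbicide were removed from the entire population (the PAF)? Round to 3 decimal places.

p₁ = P(outcome | exposed) = 3384/4780 = 0.70795
p₀ = P(outcome | unexposed) = 630/1659 = 0.37975
Overall risk P(Y=1) = π·p₁ + (1−π)·p₀ = 0.776×0.70795 + 0.224×0.37975 = 0.63443.
Under exogeneity, PAF = [P(Y=1) − p₀] / P(Y=1).
PAF = (0.63443 − 0.37975) / 0.63443 ≈ 0.4014

PAF ≈ 0.401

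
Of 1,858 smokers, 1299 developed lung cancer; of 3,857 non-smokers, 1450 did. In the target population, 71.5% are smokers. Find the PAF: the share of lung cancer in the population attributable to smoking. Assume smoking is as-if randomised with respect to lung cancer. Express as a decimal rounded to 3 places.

p₁ = P(outcome | exposed) = 1299/1858 = 0.69914
p₀ = P(outcome | unexposed) = 1450/3857 = 0.37594
Overall risk P(Y=1) = π·p₁ + (1−π)·p₀ = 0.715×0.69914 + 0.285×0.37594 = 0.60703.
Under exogeneity, PAF = [P(Y=1) − p₀] / P(Y=1).
PAF = (0.60703 − 0.37594) / 0.60703 ≈ 0.3807

PAF ≈ 0.381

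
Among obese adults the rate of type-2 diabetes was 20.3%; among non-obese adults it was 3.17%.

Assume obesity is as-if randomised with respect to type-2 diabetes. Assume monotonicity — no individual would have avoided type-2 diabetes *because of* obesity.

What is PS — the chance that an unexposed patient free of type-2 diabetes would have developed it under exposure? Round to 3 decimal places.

PS ≈ 0.177

p₁ = 0.203, p₀ = 0.0317.
Under exogeneity and monotonicity, PS = (p₁ − p₀) / (1 − p₀).
PS = (0.203 − 0.0317) / (1 − 0.0317) = 0.1713 / 0.9683 ≈ 0.1769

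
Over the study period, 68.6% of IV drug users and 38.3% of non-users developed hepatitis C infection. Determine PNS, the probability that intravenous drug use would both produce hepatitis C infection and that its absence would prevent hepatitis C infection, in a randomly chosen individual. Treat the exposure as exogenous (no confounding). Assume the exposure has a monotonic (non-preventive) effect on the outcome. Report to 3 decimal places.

PNS ≈ 0.303

p₁ = 0.686, p₀ = 0.383.
Under exogeneity and monotonicity, PNS = p₁ − p₀.
PNS = 0.686 − 0.383 = 0.303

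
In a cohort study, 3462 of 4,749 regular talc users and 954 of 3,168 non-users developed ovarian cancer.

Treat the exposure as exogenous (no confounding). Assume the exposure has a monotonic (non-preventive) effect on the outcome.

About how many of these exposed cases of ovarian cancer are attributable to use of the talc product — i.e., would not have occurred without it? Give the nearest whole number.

about 2032 cases

p₁ = P(outcome | exposed) = 3462/4749 = 0.729
p₀ = P(outcome | unexposed) = 954/3168 = 0.30114
PN = (p₁ − p₀)/p₁ = (0.729 − 0.30114) / 0.729 ≈ 0.58692.
Attributable cases ≈ PN × (exposed cases) = 0.58692 × 3462 ≈ 2031.90.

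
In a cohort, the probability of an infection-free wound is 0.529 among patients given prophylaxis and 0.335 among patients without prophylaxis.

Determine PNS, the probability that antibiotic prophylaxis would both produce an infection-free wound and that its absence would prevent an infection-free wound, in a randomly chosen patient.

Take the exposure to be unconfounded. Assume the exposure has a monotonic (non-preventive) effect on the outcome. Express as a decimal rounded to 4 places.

PNS ≈ 0.1940

Let p₁ = 0.529, p₀ = 0.335.
Under exogeneity and monotonicity, PNS = p₁ − p₀.
PNS = 0.529 − 0.335 = 0.194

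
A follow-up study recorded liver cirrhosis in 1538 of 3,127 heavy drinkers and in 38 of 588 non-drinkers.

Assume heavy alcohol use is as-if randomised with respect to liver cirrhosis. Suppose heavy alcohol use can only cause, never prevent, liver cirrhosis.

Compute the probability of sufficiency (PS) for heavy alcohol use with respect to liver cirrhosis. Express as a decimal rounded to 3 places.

p₁ = P(outcome | exposed) = 1538/3127 = 0.49185
p₀ = P(outcome | unexposed) = 38/588 = 0.064626
Under exogeneity and monotonicity, PS = (p₁ − p₀) / (1 − p₀).
PS = (0.49185 − 0.064626) / (1 − 0.064626) = 0.42722 / 0.93537 ≈ 0.4567

PS ≈ 0.457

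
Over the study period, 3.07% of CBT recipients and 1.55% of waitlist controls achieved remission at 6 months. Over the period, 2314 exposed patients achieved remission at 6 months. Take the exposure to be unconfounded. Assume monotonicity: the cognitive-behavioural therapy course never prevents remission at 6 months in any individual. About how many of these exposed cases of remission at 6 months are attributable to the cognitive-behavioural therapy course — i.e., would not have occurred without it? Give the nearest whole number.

about 1146 cases

p₁ = 0.0307, p₀ = 0.0155.
PN = (p₁ − p₀)/p₁ = (0.0307 − 0.0155) / 0.0307 ≈ 0.49511.
Attributable cases ≈ PN × (exposed cases) = 0.49511 × 2314 ≈ 1145.69.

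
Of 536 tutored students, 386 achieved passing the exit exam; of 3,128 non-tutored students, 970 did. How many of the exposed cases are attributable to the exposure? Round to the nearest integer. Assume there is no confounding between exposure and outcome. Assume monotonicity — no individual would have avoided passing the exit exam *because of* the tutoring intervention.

p₁ = P(outcome | exposed) = 386/536 = 0.72015
p₀ = P(outcome | unexposed) = 970/3128 = 0.3101
PN = (p₁ − p₀)/p₁ = (0.72015 − 0.3101) / 0.72015 ≈ 0.56939.
Attributable cases ≈ PN × (exposed cases) = 0.56939 × 386 ≈ 219.79.

about 220 cases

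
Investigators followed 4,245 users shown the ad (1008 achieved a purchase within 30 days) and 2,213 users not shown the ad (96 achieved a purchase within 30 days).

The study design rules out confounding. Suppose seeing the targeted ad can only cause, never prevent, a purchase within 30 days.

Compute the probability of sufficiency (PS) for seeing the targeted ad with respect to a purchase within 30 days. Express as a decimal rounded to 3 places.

PS ≈ 0.203

p₁ = P(outcome | exposed) = 1008/4245 = 0.23746
p₀ = P(outcome | unexposed) = 96/2213 = 0.04338
Under exogeneity and monotonicity, PS = (p₁ − p₀) / (1 − p₀).
PS = (0.23746 − 0.04338) / (1 − 0.04338) = 0.19408 / 0.95662 ≈ 0.2029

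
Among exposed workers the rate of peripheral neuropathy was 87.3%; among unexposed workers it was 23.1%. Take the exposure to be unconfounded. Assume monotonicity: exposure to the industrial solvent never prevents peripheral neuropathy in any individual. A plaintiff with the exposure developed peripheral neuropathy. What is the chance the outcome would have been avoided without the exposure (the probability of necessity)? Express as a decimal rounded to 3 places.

PN ≈ 0.735

p₁ = 0.873, p₀ = 0.231.
Under exogeneity and monotonicity, PN = (p₁ − p₀) / p₁.
PN = (0.873 − 0.231) / 0.873 = 0.642 / 0.873 ≈ 0.7354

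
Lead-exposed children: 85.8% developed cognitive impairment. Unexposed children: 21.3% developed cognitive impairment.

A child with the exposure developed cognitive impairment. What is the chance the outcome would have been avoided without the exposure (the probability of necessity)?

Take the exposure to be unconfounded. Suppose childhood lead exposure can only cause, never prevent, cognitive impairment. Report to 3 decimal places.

p₁ = 0.858, p₀ = 0.213.
Under exogeneity and monotonicity, PN = (p₁ − p₀) / p₁.
PN = (0.858 − 0.213) / 0.858 = 0.645 / 0.858 ≈ 0.7517

PN ≈ 0.752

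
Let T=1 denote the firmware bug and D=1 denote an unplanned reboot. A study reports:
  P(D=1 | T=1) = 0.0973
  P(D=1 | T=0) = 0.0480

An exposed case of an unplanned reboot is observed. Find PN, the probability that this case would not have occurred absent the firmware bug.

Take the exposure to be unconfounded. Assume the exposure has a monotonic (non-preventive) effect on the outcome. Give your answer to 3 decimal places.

Let p₁ = 0.0973, p₀ = 0.048.
Under exogeneity and monotonicity, PN = (p₁ − p₀) / p₁.
PN = (0.0973 − 0.048) / 0.0973 = 0.0493 / 0.0973 ≈ 0.5067

PN ≈ 0.507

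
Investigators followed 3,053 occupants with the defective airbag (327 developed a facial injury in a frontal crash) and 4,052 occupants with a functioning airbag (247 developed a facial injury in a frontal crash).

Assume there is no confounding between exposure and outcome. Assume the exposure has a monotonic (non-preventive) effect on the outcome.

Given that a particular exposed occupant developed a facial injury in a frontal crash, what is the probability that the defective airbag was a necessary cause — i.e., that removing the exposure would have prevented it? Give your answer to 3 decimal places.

p₁ = P(outcome | exposed) = 327/3053 = 0.10711
p₀ = P(outcome | unexposed) = 247/4052 = 0.060958
Under exogeneity and monotonicity, PN = (p₁ − p₀) / p₁.
PN = (0.10711 − 0.060958) / 0.10711 = 0.04615 / 0.10711 ≈ 0.4309

PN ≈ 0.431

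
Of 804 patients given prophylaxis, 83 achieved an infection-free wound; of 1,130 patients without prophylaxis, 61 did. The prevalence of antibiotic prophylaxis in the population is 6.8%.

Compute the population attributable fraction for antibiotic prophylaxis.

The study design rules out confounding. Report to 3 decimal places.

p₁ = P(outcome | exposed) = 83/804 = 0.10323
p₀ = P(outcome | unexposed) = 61/1130 = 0.053982
Overall risk P(Y=1) = π·p₁ + (1−π)·p₀ = 0.068×0.10323 + 0.932×0.053982 = 0.057331.
Under exogeneity, PAF = [P(Y=1) − p₀] / P(Y=1).
PAF = (0.057331 − 0.053982) / 0.057331 ≈ 0.0584

PAF ≈ 0.058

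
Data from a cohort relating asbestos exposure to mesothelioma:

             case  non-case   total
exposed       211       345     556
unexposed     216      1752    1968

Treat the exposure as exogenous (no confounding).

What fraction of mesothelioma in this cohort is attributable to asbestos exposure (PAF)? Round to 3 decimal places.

p₁ = P(outcome | exposed) = 211/556 = 0.3795
p₀ = P(outcome | unexposed) = 216/1968 = 0.10976
Exposure prevalence π = 556/2524 = 0.22029; overall risk P(Y=1) = 0.16918.
Under exogeneity, PAF = [P(Y=1) − p₀]/P(Y=1).
PAF = (0.16918 − 0.10976) / 0.16918 ≈ 0.3512

PAF ≈ 0.351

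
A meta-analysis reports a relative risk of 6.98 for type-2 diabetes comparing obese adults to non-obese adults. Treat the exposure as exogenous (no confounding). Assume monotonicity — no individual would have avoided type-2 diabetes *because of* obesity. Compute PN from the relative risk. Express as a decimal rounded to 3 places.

PN ≈ 0.857

Under exogeneity and monotonicity, PN = (RR − 1) / RR = 1 − 1/RR.
PN = (6.98 − 1) / 6.98 = 5.98 / 6.98 ≈ 0.8567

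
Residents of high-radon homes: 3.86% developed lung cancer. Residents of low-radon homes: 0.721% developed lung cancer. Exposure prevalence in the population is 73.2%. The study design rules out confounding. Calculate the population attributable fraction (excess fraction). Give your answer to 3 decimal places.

PAF ≈ 0.761

p₁ = 0.0386, p₀ = 0.00721.
Overall risk P(Y=1) = π·p₁ + (1−π)·p₀ = 0.732×0.0386 + 0.268×0.00721 = 0.030187.
Under exogeneity, PAF = [P(Y=1) − p₀] / P(Y=1).
PAF = (0.030187 − 0.00721) / 0.030187 ≈ 0.7612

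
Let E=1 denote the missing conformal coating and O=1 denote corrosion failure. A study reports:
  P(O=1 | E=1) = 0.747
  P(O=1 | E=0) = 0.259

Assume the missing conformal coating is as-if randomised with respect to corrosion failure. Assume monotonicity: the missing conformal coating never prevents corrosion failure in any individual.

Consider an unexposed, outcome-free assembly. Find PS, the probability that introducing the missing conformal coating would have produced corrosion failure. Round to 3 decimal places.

Let p₁ = 0.747, p₀ = 0.259.
Under exogeneity and monotonicity, PS = (p₁ − p₀) / (1 − p₀).
PS = (0.747 − 0.259) / (1 − 0.259) = 0.488 / 0.741 ≈ 0.6586

PS ≈ 0.659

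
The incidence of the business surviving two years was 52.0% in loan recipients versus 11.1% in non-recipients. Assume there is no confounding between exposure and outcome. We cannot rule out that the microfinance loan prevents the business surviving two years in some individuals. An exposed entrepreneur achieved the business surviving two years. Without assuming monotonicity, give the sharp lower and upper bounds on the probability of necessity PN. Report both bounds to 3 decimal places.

0.787 ≤ PN ≤ 1.000

p₁ = 0.52, p₀ = 0.111.
Under exogeneity alone the bounds on PN are max{0,(p₁−p₀)/p₁} ≤ PN ≤ min{1,(1−p₀)/p₁}.
  lower = (p₁ − p₀)/p₁ = 0.409 / 0.52 ≈ 0.7865
  upper = min{1, (1 − p₀)/p₁} = 0.889 / 0.52 ≈ 1.7096 → capped at 1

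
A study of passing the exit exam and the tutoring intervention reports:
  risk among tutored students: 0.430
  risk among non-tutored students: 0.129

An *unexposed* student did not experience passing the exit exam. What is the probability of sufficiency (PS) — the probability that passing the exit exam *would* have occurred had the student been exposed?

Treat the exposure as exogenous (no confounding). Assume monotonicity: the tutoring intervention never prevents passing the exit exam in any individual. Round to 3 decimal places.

Let p₁ = 0.43, p₀ = 0.129.
Under exogeneity and monotonicity, PS = (p₁ − p₀) / (1 − p₀).
PS = (0.43 − 0.129) / (1 − 0.129) = 0.301 / 0.871 ≈ 0.3456

PS ≈ 0.346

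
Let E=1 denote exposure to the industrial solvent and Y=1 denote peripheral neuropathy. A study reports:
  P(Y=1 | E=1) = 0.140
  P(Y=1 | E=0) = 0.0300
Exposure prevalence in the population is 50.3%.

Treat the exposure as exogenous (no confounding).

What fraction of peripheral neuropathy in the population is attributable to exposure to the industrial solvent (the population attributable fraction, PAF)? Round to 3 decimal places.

PAF ≈ 0.648

Let p₁ = 0.14, p₀ = 0.03.
Overall risk P(Y=1) = π·p₁ + (1−π)·p₀ = 0.503×0.14 + 0.497×0.03 = 0.08533.
Under exogeneity, PAF = [P(Y=1) − p₀] / P(Y=1).
PAF = (0.08533 − 0.03) / 0.08533 ≈ 0.6484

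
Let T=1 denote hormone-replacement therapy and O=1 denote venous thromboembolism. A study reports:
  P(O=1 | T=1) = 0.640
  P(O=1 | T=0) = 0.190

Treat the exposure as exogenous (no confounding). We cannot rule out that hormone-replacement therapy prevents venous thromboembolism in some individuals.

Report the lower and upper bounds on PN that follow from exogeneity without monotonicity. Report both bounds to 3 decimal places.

0.703 ≤ PN ≤ 1.000

Let p₁ = 0.64, p₀ = 0.19.
Under exogeneity alone the bounds on PN are max{0,(p₁−p₀)/p₁} ≤ PN ≤ min{1,(1−p₀)/p₁}.
  lower = (p₁ − p₀)/p₁ = 0.45 / 0.64 ≈ 0.7031
  upper = min{1, (1 − p₀)/p₁} = 0.81 / 0.64 ≈ 1.2656 → capped at 1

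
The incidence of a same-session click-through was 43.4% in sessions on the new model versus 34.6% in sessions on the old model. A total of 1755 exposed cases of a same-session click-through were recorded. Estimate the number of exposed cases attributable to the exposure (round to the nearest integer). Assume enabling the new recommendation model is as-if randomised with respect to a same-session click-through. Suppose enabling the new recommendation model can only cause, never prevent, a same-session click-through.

p₁ = 0.434, p₀ = 0.346.
PN = (p₁ − p₀)/p₁ = (0.434 − 0.346) / 0.434 ≈ 0.20276.
Attributable cases ≈ PN × (exposed cases) = 0.20276 × 1755 ≈ 355.85.

about 356 cases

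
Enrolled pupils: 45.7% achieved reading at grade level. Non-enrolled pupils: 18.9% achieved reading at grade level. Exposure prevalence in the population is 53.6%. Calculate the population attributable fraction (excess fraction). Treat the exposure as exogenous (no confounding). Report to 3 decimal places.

p₁ = 0.457, p₀ = 0.189.
Overall risk P(Y=1) = π·p₁ + (1−π)·p₀ = 0.536×0.457 + 0.464×0.189 = 0.33265.
Under exogeneity, PAF = [P(Y=1) − p₀] / P(Y=1).
PAF = (0.33265 − 0.189) / 0.33265 ≈ 0.4318

PAF ≈ 0.432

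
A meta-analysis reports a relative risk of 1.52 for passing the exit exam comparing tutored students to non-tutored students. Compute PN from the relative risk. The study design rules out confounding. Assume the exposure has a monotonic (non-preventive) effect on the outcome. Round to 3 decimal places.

Under exogeneity and monotonicity, PN = (RR − 1) / RR = 1 − 1/RR.
PN = (1.52 − 1) / 1.52 = 0.52 / 1.52 ≈ 0.3421

PN ≈ 0.342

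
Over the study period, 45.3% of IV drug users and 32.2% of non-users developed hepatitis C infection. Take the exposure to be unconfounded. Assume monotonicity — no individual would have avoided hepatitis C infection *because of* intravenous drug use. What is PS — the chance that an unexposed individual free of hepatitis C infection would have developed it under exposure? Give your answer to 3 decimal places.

p₁ = 0.453, p₀ = 0.322.
Under exogeneity and monotonicity, PS = (p₁ − p₀) / (1 − p₀).
PS = (0.453 − 0.322) / (1 − 0.322) = 0.131 / 0.678 ≈ 0.1932

PS ≈ 0.193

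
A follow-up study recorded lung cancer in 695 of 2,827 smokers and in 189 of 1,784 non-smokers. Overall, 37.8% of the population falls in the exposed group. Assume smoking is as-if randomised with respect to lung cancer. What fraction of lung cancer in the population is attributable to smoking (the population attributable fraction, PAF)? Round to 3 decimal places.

PAF ≈ 0.333

p₁ = P(outcome | exposed) = 695/2827 = 0.24584
p₀ = P(outcome | unexposed) = 189/1784 = 0.10594
Overall risk P(Y=1) = π·p₁ + (1−π)·p₀ = 0.378×0.24584 + 0.622×0.10594 = 0.15882.
Under exogeneity, PAF = [P(Y=1) − p₀] / P(Y=1).
PAF = (0.15882 − 0.10594) / 0.15882 ≈ 0.3330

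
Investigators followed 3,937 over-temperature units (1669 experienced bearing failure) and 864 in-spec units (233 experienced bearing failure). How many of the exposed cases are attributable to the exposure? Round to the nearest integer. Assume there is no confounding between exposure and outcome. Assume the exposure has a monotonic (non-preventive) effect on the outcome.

p₁ = P(outcome | exposed) = 1669/3937 = 0.42393
p₀ = P(outcome | unexposed) = 233/864 = 0.26968
PN = (p₁ − p₀)/p₁ = (0.42393 − 0.26968) / 0.42393 ≈ 0.36386.
Attributable cases ≈ PN × (exposed cases) = 0.36386 × 1669 ≈ 607.29.

about 607 cases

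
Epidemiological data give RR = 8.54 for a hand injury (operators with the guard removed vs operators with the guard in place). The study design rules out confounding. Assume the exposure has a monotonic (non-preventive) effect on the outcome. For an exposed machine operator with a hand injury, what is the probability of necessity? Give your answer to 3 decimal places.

Under exogeneity and monotonicity, PN = (RR − 1) / RR = 1 − 1/RR.
PN = (8.54 − 1) / 8.54 = 7.54 / 8.54 ≈ 0.8829

PN ≈ 0.883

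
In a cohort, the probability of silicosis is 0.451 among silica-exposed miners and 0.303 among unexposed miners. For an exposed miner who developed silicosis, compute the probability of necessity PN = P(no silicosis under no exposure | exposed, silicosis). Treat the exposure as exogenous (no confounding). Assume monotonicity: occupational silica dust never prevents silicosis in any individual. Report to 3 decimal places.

PN ≈ 0.328

Let p₁ = 0.451, p₀ = 0.303.
Under exogeneity and monotonicity, PN = (p₁ − p₀) / p₁.
PN = (0.451 − 0.303) / 0.451 = 0.148 / 0.451 ≈ 0.3282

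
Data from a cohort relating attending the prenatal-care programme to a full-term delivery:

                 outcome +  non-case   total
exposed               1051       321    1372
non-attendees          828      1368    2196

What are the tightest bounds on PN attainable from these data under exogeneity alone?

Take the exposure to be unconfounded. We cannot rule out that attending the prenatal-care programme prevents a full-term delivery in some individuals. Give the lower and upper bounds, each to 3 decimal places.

p₁ = P(outcome | exposed) = 1051/1372 = 0.76603
p₀ = P(outcome | unexposed) = 828/2196 = 0.37705
Under exogeneity alone the bounds on PN are max{0,(p₁−p₀)/p₁} ≤ PN ≤ min{1,(1−p₀)/p₁}.
  lower = (p₁ − p₀)/p₁ = 0.38899 / 0.76603 ≈ 0.5078
  upper = min{1, (1 − p₀)/p₁} = 0.62295 / 0.76603 ≈ 0.8132

0.508 ≤ PN ≤ 0.813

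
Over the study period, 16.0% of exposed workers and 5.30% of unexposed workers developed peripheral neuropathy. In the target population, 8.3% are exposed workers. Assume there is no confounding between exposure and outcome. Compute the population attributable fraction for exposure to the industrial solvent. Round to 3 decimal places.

PAF ≈ 0.144

p₁ = 0.16, p₀ = 0.053.
Overall risk P(Y=1) = π·p₁ + (1−π)·p₀ = 0.083×0.16 + 0.917×0.053 = 0.061881.
Under exogeneity, PAF = [P(Y=1) − p₀] / P(Y=1).
PAF = (0.061881 − 0.053) / 0.061881 ≈ 0.1435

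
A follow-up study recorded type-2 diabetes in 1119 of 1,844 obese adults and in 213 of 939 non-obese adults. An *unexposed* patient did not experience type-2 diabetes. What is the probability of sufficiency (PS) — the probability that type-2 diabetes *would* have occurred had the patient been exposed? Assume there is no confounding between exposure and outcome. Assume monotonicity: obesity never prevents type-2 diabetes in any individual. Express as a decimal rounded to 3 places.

p₁ = P(outcome | exposed) = 1119/1844 = 0.60683
p₀ = P(outcome | unexposed) = 213/939 = 0.22684
Under exogeneity and monotonicity, PS = (p₁ − p₀) / (1 − p₀).
PS = (0.60683 − 0.22684) / (1 − 0.22684) = 0.38 / 0.77316 ≈ 0.4915

PS ≈ 0.491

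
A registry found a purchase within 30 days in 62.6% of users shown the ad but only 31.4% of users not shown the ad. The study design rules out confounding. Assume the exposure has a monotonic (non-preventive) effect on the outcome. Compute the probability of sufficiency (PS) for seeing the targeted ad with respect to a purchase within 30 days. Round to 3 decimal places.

PS ≈ 0.455

p₁ = 0.626, p₀ = 0.314.
Under exogeneity and monotonicity, PS = (p₁ − p₀) / (1 − p₀).
PS = (0.626 − 0.314) / (1 − 0.314) = 0.312 / 0.686 ≈ 0.4548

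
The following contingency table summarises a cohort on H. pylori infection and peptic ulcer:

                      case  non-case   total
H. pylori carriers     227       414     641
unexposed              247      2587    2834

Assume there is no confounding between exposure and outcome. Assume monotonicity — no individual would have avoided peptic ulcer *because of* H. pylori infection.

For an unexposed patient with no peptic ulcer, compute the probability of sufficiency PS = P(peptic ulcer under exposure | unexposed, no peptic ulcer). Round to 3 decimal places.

p₁ = P(outcome | exposed) = 227/641 = 0.35413
p₀ = P(outcome | unexposed) = 247/2834 = 0.087156
Under exogeneity and monotonicity, PS = (p₁ − p₀) / (1 − p₀).
PS = (0.35413 − 0.087156) / (1 − 0.087156) = 0.26698 / 0.91284 ≈ 0.2925

PS ≈ 0.292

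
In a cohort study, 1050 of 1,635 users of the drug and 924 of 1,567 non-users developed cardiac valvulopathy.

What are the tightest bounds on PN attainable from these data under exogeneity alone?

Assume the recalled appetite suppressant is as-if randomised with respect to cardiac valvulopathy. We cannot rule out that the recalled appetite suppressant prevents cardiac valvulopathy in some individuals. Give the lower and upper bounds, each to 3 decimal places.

0.082 ≤ PN ≤ 0.639

p₁ = P(outcome | exposed) = 1050/1635 = 0.6422
p₀ = P(outcome | unexposed) = 924/1567 = 0.58966
Under exogeneity alone the bounds on PN are max{0,(p₁−p₀)/p₁} ≤ PN ≤ min{1,(1−p₀)/p₁}.
  lower = (p₁ − p₀)/p₁ = 0.05254 / 0.6422 ≈ 0.0818
  upper = min{1, (1 − p₀)/p₁} = 0.41034 / 0.6422 ≈ 0.6390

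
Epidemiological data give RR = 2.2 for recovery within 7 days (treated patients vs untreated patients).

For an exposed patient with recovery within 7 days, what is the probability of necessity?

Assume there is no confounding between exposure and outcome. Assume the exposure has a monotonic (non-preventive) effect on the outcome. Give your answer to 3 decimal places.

Under exogeneity and monotonicity, PN = (RR − 1) / RR = 1 − 1/RR.
PN = (2.2 − 1) / 2.2 = 1.2 / 2.2 ≈ 0.5455

PN ≈ 0.545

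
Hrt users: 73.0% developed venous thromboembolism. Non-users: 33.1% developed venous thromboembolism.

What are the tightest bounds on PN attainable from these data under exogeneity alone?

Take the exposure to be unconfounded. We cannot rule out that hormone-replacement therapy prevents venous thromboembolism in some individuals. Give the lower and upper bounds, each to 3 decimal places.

0.547 ≤ PN ≤ 0.916

p₁ = 0.73, p₀ = 0.331.
Under exogeneity alone the bounds on PN are max{0,(p₁−p₀)/p₁} ≤ PN ≤ min{1,(1−p₀)/p₁}.
  lower = (p₁ − p₀)/p₁ = 0.399 / 0.73 ≈ 0.5466
  upper = min{1, (1 − p₀)/p₁} = 0.669 / 0.73 ≈ 0.9164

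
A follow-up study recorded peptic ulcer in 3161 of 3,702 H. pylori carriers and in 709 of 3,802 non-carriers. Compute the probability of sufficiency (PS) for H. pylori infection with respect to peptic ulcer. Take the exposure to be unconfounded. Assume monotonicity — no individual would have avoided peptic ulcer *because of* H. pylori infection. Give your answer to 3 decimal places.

PS ≈ 0.820

p₁ = P(outcome | exposed) = 3161/3702 = 0.85386
p₀ = P(outcome | unexposed) = 709/3802 = 0.18648
Under exogeneity and monotonicity, PS = (p₁ − p₀) / (1 − p₀).
PS = (0.85386 − 0.18648) / (1 − 0.18648) = 0.66738 / 0.81352 ≈ 0.8204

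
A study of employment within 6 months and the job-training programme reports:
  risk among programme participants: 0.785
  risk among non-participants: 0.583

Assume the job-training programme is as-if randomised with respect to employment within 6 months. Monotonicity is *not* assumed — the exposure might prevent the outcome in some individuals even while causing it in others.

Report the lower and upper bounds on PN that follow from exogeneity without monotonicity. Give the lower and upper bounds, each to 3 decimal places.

Let p₁ = 0.785, p₀ = 0.583.
Under exogeneity alone the bounds on PN are max{0,(p₁−p₀)/p₁} ≤ PN ≤ min{1,(1−p₀)/p₁}.
  lower = (p₁ − p₀)/p₁ = 0.202 / 0.785 ≈ 0.2573
  upper = min{1, (1 − p₀)/p₁} = 0.417 / 0.785 ≈ 0.5312

0.257 ≤ PN ≤ 0.531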